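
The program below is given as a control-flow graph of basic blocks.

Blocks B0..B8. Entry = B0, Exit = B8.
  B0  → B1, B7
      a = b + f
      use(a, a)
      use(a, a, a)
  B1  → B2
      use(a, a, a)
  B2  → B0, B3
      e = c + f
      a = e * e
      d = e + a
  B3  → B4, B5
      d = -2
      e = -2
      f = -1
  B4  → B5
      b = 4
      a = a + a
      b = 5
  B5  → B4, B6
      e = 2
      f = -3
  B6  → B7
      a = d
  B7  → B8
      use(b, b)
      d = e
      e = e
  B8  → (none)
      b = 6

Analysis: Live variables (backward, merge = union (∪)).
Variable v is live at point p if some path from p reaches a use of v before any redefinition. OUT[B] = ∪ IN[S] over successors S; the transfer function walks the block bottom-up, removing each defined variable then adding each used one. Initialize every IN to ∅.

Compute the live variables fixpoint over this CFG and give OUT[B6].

Fixpoint table:
  B0: | IN={b, c, e, f} | OUT={a, b, c, e, f}
  B1: | IN={a, b, c, f} | OUT={b, c, f}
  B2: | IN={b, c, f} | OUT={a, b, c, e, f}
  B3: | IN={a, b} | OUT={a, b, d}
  B4: | IN={a, d} | OUT={a, b, d}
  B5: | IN={a, b, d} | OUT={a, b, d, e}
  B6: | IN={b, d, e} | OUT={b, e}
  B7: | IN={b, e} | OUT={}
  B8: | IN={} | OUT={}

Merge at B6: OUT[B6] = IN[B7] = {b, e}

Answer: {b, e}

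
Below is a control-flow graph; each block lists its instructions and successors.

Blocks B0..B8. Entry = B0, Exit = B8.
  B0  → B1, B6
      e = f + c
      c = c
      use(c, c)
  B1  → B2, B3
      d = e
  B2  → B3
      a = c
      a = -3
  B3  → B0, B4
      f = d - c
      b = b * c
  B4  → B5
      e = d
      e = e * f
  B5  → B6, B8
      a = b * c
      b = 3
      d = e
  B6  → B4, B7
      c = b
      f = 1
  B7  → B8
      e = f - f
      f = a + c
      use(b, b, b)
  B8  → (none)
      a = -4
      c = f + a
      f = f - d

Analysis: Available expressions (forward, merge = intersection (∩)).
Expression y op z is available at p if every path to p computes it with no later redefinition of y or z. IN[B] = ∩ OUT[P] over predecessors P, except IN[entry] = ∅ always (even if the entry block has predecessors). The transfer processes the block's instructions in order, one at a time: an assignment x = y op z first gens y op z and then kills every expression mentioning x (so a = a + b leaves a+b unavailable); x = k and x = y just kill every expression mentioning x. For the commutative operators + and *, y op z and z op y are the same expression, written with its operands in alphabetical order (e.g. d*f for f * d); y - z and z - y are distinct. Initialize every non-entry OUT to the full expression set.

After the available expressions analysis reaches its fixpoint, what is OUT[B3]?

Fixpoint table:
  B0:   IN={}   OUT={}
  B1:   IN={}   OUT={}
  B2:   IN={}   OUT={}
  B3:   IN={}   OUT={d-c}
  B4:   IN={}   OUT={}
  B5:   IN={}   OUT={}
  B6:   IN={}   OUT={}
  B7:   IN={}   OUT={a+c}
  B8:   IN={}   OUT={}

Merge at B3: IN[B3] = OUT[B1] ∩ OUT[B2] = {}
Applying B3's transfer function to that IN value gives OUT[B3] (row B3 above).

Answer: {d-c}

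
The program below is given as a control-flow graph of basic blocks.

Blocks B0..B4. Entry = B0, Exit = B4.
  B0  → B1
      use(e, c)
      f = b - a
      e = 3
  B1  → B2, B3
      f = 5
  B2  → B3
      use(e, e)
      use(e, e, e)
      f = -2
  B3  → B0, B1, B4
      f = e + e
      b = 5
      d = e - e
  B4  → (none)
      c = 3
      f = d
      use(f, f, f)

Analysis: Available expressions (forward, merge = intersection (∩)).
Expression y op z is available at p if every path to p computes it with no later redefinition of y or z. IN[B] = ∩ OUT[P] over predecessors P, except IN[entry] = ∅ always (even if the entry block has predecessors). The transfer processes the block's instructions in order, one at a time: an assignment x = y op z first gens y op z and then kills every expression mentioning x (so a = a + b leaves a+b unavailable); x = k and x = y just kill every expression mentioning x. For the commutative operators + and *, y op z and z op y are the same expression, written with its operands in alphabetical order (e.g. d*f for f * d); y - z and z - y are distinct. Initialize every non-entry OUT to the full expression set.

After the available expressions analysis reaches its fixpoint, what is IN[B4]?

Answer: {e+e, e-e}

Working:
Per-block solution:
  B0: | IN={} | OUT={b-a}
  B1: | IN={} | OUT={}
  B2: | IN={} | OUT={}
  B3: | IN={} | OUT={e+e, e-e}
  B4: | IN={e+e, e-e} | OUT={e+e, e-e}

Merge at B4: IN[B4] = OUT[B3] = {e+e, e-e}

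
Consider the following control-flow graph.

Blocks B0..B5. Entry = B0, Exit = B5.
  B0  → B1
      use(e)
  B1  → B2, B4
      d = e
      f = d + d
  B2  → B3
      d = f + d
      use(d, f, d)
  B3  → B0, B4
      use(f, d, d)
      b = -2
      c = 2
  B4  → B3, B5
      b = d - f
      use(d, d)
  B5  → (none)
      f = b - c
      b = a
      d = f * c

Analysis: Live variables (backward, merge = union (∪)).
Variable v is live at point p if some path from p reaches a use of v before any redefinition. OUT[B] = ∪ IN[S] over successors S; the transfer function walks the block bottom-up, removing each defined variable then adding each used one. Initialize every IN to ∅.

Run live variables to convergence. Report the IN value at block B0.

Fixpoint table:
  B0: | IN={a, c, e} | OUT={a, c, e}
  B1: | IN={a, c, e} | OUT={a, c, d, e, f}
  B2: | IN={a, d, e, f} | OUT={a, d, e, f}
  B3: | IN={a, d, e, f} | OUT={a, c, d, e, f}
  B4: | IN={a, c, d, e, f} | OUT={a, b, c, d, e, f}
  B5: | IN={a, b, c} | OUT={}

Merge at B0: OUT[B0] = IN[B1] = {a, c, e}
Applying B0's transfer function to that OUT value gives IN[B0] (row B0 above).

Answer: {a, c, e}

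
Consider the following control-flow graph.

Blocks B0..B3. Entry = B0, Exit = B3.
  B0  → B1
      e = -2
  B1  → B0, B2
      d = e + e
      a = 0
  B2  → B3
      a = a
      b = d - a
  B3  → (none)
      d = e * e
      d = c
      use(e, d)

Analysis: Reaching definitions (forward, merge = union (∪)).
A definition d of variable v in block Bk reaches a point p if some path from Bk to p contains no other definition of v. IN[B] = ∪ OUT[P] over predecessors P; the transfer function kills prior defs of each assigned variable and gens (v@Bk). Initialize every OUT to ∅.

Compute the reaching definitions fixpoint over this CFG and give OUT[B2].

Answer: {a@B2, b@B2, d@B1, e@B0}

Working:
Converged values:
  B0: | IN={a@B1, d@B1, e@B0} | OUT={a@B1, d@B1, e@B0}
  B1: | IN={a@B1, d@B1, e@B0} | OUT={a@B1, d@B1, e@B0}
  B2: | IN={a@B1, d@B1, e@B0} | OUT={a@B2, b@B2, d@B1, e@B0}
  B3: | IN={a@B2, b@B2, d@B1, e@B0} | OUT={a@B2, b@B2, d@B3, e@B0}

Merge at B2: IN[B2] = OUT[B1] = {a@B1, d@B1, e@B0}
Applying B2's transfer function to that IN value gives OUT[B2] (row B2 above).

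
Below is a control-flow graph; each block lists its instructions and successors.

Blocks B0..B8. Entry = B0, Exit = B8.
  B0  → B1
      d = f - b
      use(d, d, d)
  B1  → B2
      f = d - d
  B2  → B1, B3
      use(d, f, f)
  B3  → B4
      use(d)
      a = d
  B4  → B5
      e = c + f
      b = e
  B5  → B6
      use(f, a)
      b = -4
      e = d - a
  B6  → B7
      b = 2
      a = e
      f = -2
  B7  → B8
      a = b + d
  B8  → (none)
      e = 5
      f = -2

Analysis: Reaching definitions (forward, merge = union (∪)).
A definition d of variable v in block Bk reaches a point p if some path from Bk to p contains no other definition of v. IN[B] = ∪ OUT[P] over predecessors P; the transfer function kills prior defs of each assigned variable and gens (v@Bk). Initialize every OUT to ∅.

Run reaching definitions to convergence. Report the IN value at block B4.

Answer: {a@B3, d@B0, f@B1}

Trace:
Per-block solution:
  B0:  IN={}  OUT={d@B0}
  B1:  IN={d@B0, f@B1}  OUT={d@B0, f@B1}
  B2:  IN={d@B0, f@B1}  OUT={d@B0, f@B1}
  B3:  IN={d@B0, f@B1}  OUT={a@B3, d@B0, f@B1}
  B4:  IN={a@B3, d@B0, f@B1}  OUT={a@B3, b@B4, d@B0, e@B4, f@B1}
  B5:  IN={a@B3, b@B4, d@B0, e@B4, f@B1}  OUT={a@B3, b@B5, d@B0, e@B5, f@B1}
  B6:  IN={a@B3, b@B5, d@B0, e@B5, f@B1}  OUT={a@B6, b@B6, d@B0, e@B5, f@B6}
  B7:  IN={a@B6, b@B6, d@B0, e@B5, f@B6}  OUT={a@B7, b@B6, d@B0, e@B5, f@B6}
  B8:  IN={a@B7, b@B6, d@B0, e@B5, f@B6}  OUT={a@B7, b@B6, d@B0, e@B8, f@B8}

Merge at B4: IN[B4] = OUT[B3] = {a@B3, d@B0, f@B1}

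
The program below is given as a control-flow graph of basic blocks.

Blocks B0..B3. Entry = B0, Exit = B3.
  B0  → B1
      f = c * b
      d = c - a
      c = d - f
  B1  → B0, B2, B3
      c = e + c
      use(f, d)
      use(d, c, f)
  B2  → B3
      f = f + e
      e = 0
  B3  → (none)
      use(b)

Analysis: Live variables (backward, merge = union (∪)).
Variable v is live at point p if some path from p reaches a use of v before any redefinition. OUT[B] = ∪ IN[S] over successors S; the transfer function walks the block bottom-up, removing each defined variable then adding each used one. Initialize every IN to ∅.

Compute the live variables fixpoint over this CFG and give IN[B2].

Answer: {b, e, f}

Working:
Converged values:
  B0:  IN={a, b, c, e}  OUT={a, b, c, d, e, f}
  B1:  IN={a, b, c, d, e, f}  OUT={a, b, c, e, f}
  B2:  IN={b, e, f}  OUT={b}
  B3:  IN={b}  OUT={}

Merge at B2: OUT[B2] = IN[B3] = {b}
Applying B2's transfer function to that OUT value gives IN[B2] (row B2 above).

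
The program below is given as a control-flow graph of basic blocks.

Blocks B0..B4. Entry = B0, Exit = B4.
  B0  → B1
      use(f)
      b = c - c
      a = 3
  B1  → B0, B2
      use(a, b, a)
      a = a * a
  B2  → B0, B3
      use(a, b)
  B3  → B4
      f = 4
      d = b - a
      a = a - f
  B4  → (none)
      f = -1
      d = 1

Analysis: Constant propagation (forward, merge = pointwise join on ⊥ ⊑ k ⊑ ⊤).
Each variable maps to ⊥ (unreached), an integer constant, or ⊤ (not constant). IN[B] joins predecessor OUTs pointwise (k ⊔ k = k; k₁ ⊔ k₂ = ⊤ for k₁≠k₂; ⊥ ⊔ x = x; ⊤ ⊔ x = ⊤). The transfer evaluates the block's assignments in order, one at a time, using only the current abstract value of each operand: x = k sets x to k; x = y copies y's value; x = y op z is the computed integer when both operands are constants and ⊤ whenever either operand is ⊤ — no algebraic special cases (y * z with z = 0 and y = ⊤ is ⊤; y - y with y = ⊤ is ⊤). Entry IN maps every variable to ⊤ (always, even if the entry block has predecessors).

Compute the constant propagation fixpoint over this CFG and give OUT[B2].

Answer: {a: 9, b: ⊤, c: ⊤, d: ⊤, e: ⊤, f: ⊤}

Derivation:
Converged values:
  B0:   IN=(all ⊤)   OUT={a:3; rest ⊤}
  B1:   IN={a:3; rest ⊤}   OUT={a:9; rest ⊤}
  B2:   IN={a:9; rest ⊤}   OUT={a:9; rest ⊤}
  B3:   IN={a:9; rest ⊤}   OUT={a:5, f:4; rest ⊤}
  B4:   IN={a:5, f:4; rest ⊤}   OUT={a:5, d:1, f:-1; rest ⊤}

Merge at B2: IN[B2] = OUT[B1] = {a: 9, b: ⊤, c: ⊤, d: ⊤, e: ⊤, f: ⊤}
Applying B2's transfer function to that IN value gives OUT[B2] (row B2 above).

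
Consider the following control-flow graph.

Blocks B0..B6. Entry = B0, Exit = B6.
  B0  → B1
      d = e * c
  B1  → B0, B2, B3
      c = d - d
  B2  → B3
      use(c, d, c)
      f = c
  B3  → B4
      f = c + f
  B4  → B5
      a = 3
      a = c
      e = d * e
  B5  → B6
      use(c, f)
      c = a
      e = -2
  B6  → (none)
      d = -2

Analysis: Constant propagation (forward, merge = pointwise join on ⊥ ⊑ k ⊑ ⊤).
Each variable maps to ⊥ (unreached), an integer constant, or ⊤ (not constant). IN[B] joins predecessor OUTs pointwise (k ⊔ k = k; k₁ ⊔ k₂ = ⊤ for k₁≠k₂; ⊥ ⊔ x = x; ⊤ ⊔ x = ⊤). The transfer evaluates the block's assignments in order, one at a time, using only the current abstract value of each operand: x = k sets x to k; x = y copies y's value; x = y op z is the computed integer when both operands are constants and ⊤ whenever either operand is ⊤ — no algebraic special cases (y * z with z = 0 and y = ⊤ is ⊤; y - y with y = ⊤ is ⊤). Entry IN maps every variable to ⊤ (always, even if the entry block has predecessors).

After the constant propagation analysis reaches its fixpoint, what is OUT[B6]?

Answer: {a: ⊤, b: ⊤, c: ⊤, d: -2, e: -2, f: ⊤}

Trace:
Per-block solution:
  B0:   IN=(all ⊤)   OUT=(all ⊤)
  B1:   IN=(all ⊤)   OUT=(all ⊤)
  B2:   IN=(all ⊤)   OUT=(all ⊤)
  B3:   IN=(all ⊤)   OUT=(all ⊤)
  B4:   IN=(all ⊤)   OUT=(all ⊤)
  B5:   IN=(all ⊤)   OUT={e:-2; rest ⊤}
  B6:   IN={e:-2; rest ⊤}   OUT={d:-2, e:-2; rest ⊤}

Merge at B6: IN[B6] = OUT[B5] = {a: ⊤, b: ⊤, c: ⊤, d: ⊤, e: -2, f: ⊤}
Applying B6's transfer function to that IN value gives OUT[B6] (row B6 above).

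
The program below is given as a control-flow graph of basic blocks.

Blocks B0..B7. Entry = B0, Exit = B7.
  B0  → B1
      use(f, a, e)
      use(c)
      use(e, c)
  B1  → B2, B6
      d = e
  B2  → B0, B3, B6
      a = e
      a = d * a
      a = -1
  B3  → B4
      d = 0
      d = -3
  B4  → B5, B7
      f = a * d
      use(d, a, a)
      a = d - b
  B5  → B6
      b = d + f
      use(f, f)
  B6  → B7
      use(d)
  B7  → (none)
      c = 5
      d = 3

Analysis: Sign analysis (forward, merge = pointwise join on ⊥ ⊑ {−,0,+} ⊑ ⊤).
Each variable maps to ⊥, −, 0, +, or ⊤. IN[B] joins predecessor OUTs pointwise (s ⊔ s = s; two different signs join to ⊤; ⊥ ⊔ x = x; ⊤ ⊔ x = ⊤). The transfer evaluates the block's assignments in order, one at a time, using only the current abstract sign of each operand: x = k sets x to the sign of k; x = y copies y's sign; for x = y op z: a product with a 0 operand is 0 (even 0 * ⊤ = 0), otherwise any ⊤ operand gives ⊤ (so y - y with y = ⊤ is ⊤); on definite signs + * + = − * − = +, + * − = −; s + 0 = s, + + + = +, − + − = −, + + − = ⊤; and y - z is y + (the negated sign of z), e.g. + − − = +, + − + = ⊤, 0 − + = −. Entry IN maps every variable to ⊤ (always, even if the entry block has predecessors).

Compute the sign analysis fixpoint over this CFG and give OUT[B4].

Converged values:
  B0:   IN=(all ⊤)   OUT=(all ⊤)
  B1:   IN=(all ⊤)   OUT=(all ⊤)
  B2:   IN=(all ⊤)   OUT={a:-; rest ⊤}
  B3:   IN={a:-; rest ⊤}   OUT={a:-, d:-; rest ⊤}
  B4:   IN={a:-, d:-; rest ⊤}   OUT={d:-, f:+; rest ⊤}
  B5:   IN={d:-, f:+; rest ⊤}   OUT={d:-, f:+; rest ⊤}
  B6:   IN=(all ⊤)   OUT=(all ⊤)
  B7:   IN=(all ⊤)   OUT={c:+, d:+; rest ⊤}

Merge at B4: IN[B4] = OUT[B3] = {a: -, b: ⊤, c: ⊤, d: -, e: ⊤, f: ⊤}
Applying B4's transfer function to that IN value gives OUT[B4] (row B4 above).

Answer: {a: ⊤, b: ⊤, c: ⊤, d: -, e: ⊤, f: +}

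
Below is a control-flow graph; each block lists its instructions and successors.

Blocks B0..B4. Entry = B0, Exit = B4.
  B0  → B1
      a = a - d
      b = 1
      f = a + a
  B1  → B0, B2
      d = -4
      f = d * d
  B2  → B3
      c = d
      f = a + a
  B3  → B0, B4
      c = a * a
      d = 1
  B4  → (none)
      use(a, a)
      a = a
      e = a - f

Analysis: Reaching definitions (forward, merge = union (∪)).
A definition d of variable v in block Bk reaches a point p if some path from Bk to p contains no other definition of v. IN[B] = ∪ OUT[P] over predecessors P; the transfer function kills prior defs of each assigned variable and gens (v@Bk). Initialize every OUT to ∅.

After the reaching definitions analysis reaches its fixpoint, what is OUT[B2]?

Answer: {a@B0, b@B0, c@B2, d@B1, f@B2}

Trace:
Fixpoint table:
  B0: | IN={a@B0, b@B0, c@B3, d@B1, d@B3, f@B1, f@B2} | OUT={a@B0, b@B0, c@B3, d@B1, d@B3, f@B0}
  B1: | IN={a@B0, b@B0, c@B3, d@B1, d@B3, f@B0} | OUT={a@B0, b@B0, c@B3, d@B1, f@B1}
  B2: | IN={a@B0, b@B0, c@B3, d@B1, f@B1} | OUT={a@B0, b@B0, c@B2, d@B1, f@B2}
  B3: | IN={a@B0, b@B0, c@B2, d@B1, f@B2} | OUT={a@B0, b@B0, c@B3, d@B3, f@B2}
  B4: | IN={a@B0, b@B0, c@B3, d@B3, f@B2} | OUT={a@B4, b@B0, c@B3, d@B3, e@B4, f@B2}

Merge at B2: IN[B2] = OUT[B1] = {a@B0, b@B0, c@B3, d@B1, f@B1}
Applying B2's transfer function to that IN value gives OUT[B2] (row B2 above).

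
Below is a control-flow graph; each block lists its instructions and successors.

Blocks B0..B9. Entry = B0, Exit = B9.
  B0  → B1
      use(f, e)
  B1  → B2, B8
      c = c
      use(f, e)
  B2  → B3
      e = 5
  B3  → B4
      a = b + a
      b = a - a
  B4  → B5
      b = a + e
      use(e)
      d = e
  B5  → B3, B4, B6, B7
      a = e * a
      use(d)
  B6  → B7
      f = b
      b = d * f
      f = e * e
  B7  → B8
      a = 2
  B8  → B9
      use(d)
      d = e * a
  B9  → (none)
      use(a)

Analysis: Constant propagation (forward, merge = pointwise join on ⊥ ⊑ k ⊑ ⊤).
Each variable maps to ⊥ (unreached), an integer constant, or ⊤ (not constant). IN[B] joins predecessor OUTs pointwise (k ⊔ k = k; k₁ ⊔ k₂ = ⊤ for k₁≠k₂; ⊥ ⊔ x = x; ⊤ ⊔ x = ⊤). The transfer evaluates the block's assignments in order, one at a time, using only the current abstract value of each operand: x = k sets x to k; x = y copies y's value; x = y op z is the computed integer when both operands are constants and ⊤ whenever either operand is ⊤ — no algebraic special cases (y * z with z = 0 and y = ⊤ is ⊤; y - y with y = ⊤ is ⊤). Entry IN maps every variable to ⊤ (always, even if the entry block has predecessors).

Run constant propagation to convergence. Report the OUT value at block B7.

Fixpoint table:
  B0: | IN=(all ⊤) | OUT=(all ⊤)
  B1: | IN=(all ⊤) | OUT=(all ⊤)
  B2: | IN=(all ⊤) | OUT={e:5; rest ⊤}
  B3: | IN={e:5; rest ⊤} | OUT={e:5; rest ⊤}
  B4: | IN={e:5; rest ⊤} | OUT={d:5, e:5; rest ⊤}
  B5: | IN={d:5, e:5; rest ⊤} | OUT={d:5, e:5; rest ⊤}
  B6: | IN={d:5, e:5; rest ⊤} | OUT={d:5, e:5, f:25; rest ⊤}
  B7: | IN={d:5, e:5; rest ⊤} | OUT={a:2, d:5, e:5; rest ⊤}
  B8: | IN=(all ⊤) | OUT=(all ⊤)
  B9: | IN=(all ⊤) | OUT=(all ⊤)

Merge at B7: IN[B7] = OUT[B5] ⊔ OUT[B6] = {a: ⊤, b: ⊤, c: ⊤, d: 5, e: 5, f: ⊤}
Applying B7's transfer function to that IN value gives OUT[B7] (row B7 above).

Answer: {a: 2, b: ⊤, c: ⊤, d: 5, e: 5, f: ⊤}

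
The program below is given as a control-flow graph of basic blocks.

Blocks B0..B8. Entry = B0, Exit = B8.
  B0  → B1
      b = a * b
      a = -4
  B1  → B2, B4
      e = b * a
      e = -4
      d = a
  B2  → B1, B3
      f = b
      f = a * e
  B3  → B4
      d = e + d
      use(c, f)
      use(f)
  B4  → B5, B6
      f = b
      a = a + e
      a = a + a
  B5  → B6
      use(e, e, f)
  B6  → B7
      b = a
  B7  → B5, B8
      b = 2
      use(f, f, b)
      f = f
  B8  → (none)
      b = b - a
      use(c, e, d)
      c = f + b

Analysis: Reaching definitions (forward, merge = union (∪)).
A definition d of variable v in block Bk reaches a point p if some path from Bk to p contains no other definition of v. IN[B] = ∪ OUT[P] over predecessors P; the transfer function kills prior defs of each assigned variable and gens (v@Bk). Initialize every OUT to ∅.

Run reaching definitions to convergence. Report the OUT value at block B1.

Answer: {a@B0, b@B0, d@B1, e@B1, f@B2}

Working:
Converged values:
  B0:  IN={}  OUT={a@B0, b@B0}
  B1:  IN={a@B0, b@B0, d@B1, e@B1, f@B2}  OUT={a@B0, b@B0, d@B1, e@B1, f@B2}
  B2:  IN={a@B0, b@B0, d@B1, e@B1, f@B2}  OUT={a@B0, b@B0, d@B1, e@B1, f@B2}
  B3:  IN={a@B0, b@B0, d@B1, e@B1, f@B2}  OUT={a@B0, b@B0, d@B3, e@B1, f@B2}
  B4:  IN={a@B0, b@B0, d@B1, d@B3, e@B1, f@B2}  OUT={a@B4, b@B0, d@B1, d@B3, e@B1, f@B4}
  B5:  IN={a@B4, b@B0, b@B7, d@B1, d@B3, e@B1, f@B4, f@B7}  OUT={a@B4, b@B0, b@B7, d@B1, d@B3, e@B1, f@B4, f@B7}
  B6:  IN={a@B4, b@B0, b@B7, d@B1, d@B3, e@B1, f@B4, f@B7}  OUT={a@B4, b@B6, d@B1, d@B3, e@B1, f@B4, f@B7}
  B7:  IN={a@B4, b@B6, d@B1, d@B3, e@B1, f@B4, f@B7}  OUT={a@B4, b@B7, d@B1, d@B3, e@B1, f@B7}
  B8:  IN={a@B4, b@B7, d@B1, d@B3, e@B1, f@B7}  OUT={a@B4, b@B8, c@B8, d@B1, d@B3, e@B1, f@B7}

Merge at B1: IN[B1] = OUT[B0] ⊔ OUT[B2] = {a@B0, b@B0, d@B1, e@B1, f@B2}
Applying B1's transfer function to that IN value gives OUT[B1] (row B1 above).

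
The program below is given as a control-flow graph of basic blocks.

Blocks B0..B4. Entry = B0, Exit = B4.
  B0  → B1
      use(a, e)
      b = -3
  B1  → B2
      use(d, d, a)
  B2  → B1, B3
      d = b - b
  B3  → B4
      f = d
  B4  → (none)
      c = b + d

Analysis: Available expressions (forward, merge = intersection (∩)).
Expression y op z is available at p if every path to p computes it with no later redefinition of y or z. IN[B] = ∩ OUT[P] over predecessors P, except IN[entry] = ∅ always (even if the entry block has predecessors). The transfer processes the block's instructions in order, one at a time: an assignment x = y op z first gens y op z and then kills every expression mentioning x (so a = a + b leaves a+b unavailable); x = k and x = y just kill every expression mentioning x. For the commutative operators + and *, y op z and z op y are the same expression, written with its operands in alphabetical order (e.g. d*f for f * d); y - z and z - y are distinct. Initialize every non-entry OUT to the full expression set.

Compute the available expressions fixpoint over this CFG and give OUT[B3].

Fixpoint table:
  B0:   IN={}   OUT={}
  B1:   IN={}   OUT={}
  B2:   IN={}   OUT={b-b}
  B3:   IN={b-b}   OUT={b-b}
  B4:   IN={b-b}   OUT={b+d, b-b}

Merge at B3: IN[B3] = OUT[B2] = {b-b}
Applying B3's transfer function to that IN value gives OUT[B3] (row B3 above).

Answer: {b-b}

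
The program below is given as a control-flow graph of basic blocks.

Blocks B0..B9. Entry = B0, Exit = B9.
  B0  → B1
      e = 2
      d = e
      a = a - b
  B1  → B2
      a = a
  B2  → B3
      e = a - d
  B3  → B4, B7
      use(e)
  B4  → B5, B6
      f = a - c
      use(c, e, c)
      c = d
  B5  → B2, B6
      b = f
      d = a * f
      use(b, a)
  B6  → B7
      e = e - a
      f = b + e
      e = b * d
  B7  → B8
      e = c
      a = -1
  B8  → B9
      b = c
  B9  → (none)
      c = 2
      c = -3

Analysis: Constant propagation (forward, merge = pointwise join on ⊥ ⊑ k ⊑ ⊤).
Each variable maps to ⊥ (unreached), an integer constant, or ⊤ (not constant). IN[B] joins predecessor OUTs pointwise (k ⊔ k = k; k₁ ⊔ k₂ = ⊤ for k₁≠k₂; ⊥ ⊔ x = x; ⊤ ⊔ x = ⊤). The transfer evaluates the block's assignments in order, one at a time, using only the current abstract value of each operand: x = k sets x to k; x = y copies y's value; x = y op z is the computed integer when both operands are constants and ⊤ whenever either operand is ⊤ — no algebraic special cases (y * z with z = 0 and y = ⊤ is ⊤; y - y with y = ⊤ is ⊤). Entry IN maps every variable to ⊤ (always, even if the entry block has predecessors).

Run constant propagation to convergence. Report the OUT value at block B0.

Fixpoint table:
  B0: | IN=(all ⊤) | OUT={d:2, e:2; rest ⊤}
  B1: | IN={d:2, e:2; rest ⊤} | OUT={d:2, e:2; rest ⊤}
  B2: | IN=(all ⊤) | OUT=(all ⊤)
  B3: | IN=(all ⊤) | OUT=(all ⊤)
  B4: | IN=(all ⊤) | OUT=(all ⊤)
  B5: | IN=(all ⊤) | OUT=(all ⊤)
  B6: | IN=(all ⊤) | OUT=(all ⊤)
  B7: | IN=(all ⊤) | OUT={a:-1; rest ⊤}
  B8: | IN={a:-1; rest ⊤} | OUT={a:-1; rest ⊤}
  B9: | IN={a:-1; rest ⊤} | OUT={a:-1, c:-3; rest ⊤}

B0 is the boundary node: IN[B0] = {a: ⊤, b: ⊤, c: ⊤, d: ⊤, e: ⊤, f: ⊤}
Applying B0's transfer function to that IN value gives OUT[B0] (row B0 above).

Answer: {a: ⊤, b: ⊤, c: ⊤, d: 2, e: 2, f: ⊤}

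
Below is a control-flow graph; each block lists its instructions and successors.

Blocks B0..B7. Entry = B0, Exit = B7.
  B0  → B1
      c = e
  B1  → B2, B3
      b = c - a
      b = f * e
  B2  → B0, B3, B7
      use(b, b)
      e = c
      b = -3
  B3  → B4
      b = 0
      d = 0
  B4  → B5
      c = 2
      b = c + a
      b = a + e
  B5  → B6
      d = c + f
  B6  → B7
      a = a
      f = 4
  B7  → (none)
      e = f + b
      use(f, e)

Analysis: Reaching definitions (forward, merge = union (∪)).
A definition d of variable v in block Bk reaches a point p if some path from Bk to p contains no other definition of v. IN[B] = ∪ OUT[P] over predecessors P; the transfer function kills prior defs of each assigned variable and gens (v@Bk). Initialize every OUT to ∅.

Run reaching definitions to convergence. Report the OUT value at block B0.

Fixpoint table:
  B0:   IN={b@B2, c@B0, e@B2}   OUT={b@B2, c@B0, e@B2}
  B1:   IN={b@B2, c@B0, e@B2}   OUT={b@B1, c@B0, e@B2}
  B2:   IN={b@B1, c@B0, e@B2}   OUT={b@B2, c@B0, e@B2}
  B3:   IN={b@B1, b@B2, c@B0, e@B2}   OUT={b@B3, c@B0, d@B3, e@B2}
  B4:   IN={b@B3, c@B0, d@B3, e@B2}   OUT={b@B4, c@B4, d@B3, e@B2}
  B5:   IN={b@B4, c@B4, d@B3, e@B2}   OUT={b@B4, c@B4, d@B5, e@B2}
  B6:   IN={b@B4, c@B4, d@B5, e@B2}   OUT={a@B6, b@B4, c@B4, d@B5, e@B2, f@B6}
  B7:   IN={a@B6, b@B2, b@B4, c@B0, c@B4, d@B5, e@B2, f@B6}   OUT={a@B6, b@B2, b@B4, c@B0, c@B4, d@B5, e@B7, f@B6}

Merge at B0 (entry node, so the boundary value {} is joined with the incoming edge(s)): IN[B0] = {} ⊔ OUT[B2] = {b@B2, c@B0, e@B2}
Applying B0's transfer function to that IN value gives OUT[B0] (row B0 above).

Answer: {b@B2, c@B0, e@B2}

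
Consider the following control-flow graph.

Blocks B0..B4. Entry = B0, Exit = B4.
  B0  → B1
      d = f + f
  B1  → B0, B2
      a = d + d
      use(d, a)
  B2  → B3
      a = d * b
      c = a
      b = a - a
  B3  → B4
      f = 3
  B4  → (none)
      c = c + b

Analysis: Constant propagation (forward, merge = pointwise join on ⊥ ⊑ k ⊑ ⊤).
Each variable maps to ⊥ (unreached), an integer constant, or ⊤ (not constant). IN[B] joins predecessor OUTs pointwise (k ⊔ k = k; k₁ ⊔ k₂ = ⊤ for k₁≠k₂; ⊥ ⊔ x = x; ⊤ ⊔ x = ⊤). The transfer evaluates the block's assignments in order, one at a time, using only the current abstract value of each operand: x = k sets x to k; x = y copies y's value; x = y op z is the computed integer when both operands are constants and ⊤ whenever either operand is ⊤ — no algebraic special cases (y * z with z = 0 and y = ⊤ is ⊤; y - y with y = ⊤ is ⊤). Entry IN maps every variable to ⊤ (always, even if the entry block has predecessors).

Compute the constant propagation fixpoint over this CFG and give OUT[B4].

Answer: {a: ⊤, b: ⊤, c: ⊤, d: ⊤, e: ⊤, f: 3}

Trace:
Fixpoint table:
  B0: | IN=(all ⊤) | OUT=(all ⊤)
  B1: | IN=(all ⊤) | OUT=(all ⊤)
  B2: | IN=(all ⊤) | OUT=(all ⊤)
  B3: | IN=(all ⊤) | OUT={f:3; rest ⊤}
  B4: | IN={f:3; rest ⊤} | OUT={f:3; rest ⊤}

Merge at B4: IN[B4] = OUT[B3] = {a: ⊤, b: ⊤, c: ⊤, d: ⊤, e: ⊤, f: 3}
Applying B4's transfer function to that IN value gives OUT[B4] (row B4 above).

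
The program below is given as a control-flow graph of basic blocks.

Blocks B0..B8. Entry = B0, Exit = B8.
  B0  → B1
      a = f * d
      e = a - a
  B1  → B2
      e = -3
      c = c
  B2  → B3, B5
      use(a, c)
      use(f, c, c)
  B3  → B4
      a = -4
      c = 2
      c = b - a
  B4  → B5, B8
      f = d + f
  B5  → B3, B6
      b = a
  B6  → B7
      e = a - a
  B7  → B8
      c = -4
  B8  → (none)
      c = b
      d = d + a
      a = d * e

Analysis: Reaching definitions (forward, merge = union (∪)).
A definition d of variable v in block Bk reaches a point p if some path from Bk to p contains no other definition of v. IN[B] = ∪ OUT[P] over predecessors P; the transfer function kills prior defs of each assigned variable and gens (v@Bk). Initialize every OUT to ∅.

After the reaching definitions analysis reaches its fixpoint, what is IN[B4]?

Converged values:
  B0: | IN={} | OUT={a@B0, e@B0}
  B1: | IN={a@B0, e@B0} | OUT={a@B0, c@B1, e@B1}
  B2: | IN={a@B0, c@B1, e@B1} | OUT={a@B0, c@B1, e@B1}
  B3: | IN={a@B0, a@B3, b@B5, c@B1, c@B3, e@B1, f@B4} | OUT={a@B3, b@B5, c@B3, e@B1, f@B4}
  B4: | IN={a@B3, b@B5, c@B3, e@B1, f@B4} | OUT={a@B3, b@B5, c@B3, e@B1, f@B4}
  B5: | IN={a@B0, a@B3, b@B5, c@B1, c@B3, e@B1, f@B4} | OUT={a@B0, a@B3, b@B5, c@B1, c@B3, e@B1, f@B4}
  B6: | IN={a@B0, a@B3, b@B5, c@B1, c@B3, e@B1, f@B4} | OUT={a@B0, a@B3, b@B5, c@B1, c@B3, e@B6, f@B4}
  B7: | IN={a@B0, a@B3, b@B5, c@B1, c@B3, e@B6, f@B4} | OUT={a@B0, a@B3, b@B5, c@B7, e@B6, f@B4}
  B8: | IN={a@B0, a@B3, b@B5, c@B3, c@B7, e@B1, e@B6, f@B4} | OUT={a@B8, b@B5, c@B8, d@B8, e@B1, e@B6, f@B4}

Merge at B4: IN[B4] = OUT[B3] = {a@B3, b@B5, c@B3, e@B1, f@B4}

Answer: {a@B3, b@B5, c@B3, e@B1, f@B4}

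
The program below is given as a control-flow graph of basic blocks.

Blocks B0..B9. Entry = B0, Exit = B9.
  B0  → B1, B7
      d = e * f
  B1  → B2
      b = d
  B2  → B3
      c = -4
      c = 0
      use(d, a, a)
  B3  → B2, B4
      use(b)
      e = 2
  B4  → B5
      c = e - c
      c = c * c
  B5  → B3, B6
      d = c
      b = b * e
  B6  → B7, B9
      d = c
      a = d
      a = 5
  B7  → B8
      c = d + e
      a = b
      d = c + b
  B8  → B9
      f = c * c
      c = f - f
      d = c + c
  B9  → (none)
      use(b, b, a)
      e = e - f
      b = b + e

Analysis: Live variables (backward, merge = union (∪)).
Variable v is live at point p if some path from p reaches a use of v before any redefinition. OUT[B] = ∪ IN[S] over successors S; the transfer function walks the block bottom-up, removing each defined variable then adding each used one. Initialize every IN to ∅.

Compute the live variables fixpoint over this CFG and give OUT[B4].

Answer: {a, b, c, e, f}

Trace:
Fixpoint table:
  B0:   IN={a, b, e, f}   OUT={a, b, d, e, f}
  B1:   IN={a, d, f}   OUT={a, b, d, f}
  B2:   IN={a, b, d, f}   OUT={a, b, c, d, f}
  B3:   IN={a, b, c, d, f}   OUT={a, b, c, d, e, f}
  B4:   IN={a, b, c, e, f}   OUT={a, b, c, e, f}
  B5:   IN={a, b, c, e, f}   OUT={a, b, c, d, e, f}
  B6:   IN={b, c, e, f}   OUT={a, b, d, e, f}
  B7:   IN={b, d, e}   OUT={a, b, c, e}
  B8:   IN={a, b, c, e}   OUT={a, b, e, f}
  B9:   IN={a, b, e, f}   OUT={}

Merge at B4: OUT[B4] = IN[B5] = {a, b, c, e, f}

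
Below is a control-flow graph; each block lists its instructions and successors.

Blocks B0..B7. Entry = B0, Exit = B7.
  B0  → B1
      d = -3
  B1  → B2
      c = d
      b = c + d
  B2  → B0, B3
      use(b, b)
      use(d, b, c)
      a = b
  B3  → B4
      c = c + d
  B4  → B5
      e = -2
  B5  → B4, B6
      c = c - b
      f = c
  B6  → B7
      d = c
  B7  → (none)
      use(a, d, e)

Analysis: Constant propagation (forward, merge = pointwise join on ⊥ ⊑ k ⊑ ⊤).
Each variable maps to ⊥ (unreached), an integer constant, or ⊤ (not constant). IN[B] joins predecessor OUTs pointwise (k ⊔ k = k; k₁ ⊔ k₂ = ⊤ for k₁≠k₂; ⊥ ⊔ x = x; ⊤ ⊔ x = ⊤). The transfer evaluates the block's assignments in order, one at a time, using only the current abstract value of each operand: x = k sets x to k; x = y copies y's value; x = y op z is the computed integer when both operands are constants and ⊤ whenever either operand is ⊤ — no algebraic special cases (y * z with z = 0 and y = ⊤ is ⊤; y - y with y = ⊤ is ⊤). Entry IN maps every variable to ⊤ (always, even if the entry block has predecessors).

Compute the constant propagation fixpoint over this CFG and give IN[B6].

Answer: {a: -6, b: -6, c: ⊤, d: -3, e: -2, f: ⊤}

Derivation:
Converged values:
  B0:   IN=(all ⊤)   OUT={d:-3; rest ⊤}
  B1:   IN={d:-3; rest ⊤}   OUT={b:-6, c:-3, d:-3; rest ⊤}
  B2:   IN={b:-6, c:-3, d:-3; rest ⊤}   OUT={a:-6, b:-6, c:-3, d:-3; rest ⊤}
  B3:   IN={a:-6, b:-6, c:-3, d:-3; rest ⊤}   OUT={a:-6, b:-6, c:-6, d:-3; rest ⊤}
  B4:   IN={a:-6, b:-6, d:-3; rest ⊤}   OUT={a:-6, b:-6, d:-3, e:-2; rest ⊤}
  B5:   IN={a:-6, b:-6, d:-3, e:-2; rest ⊤}   OUT={a:-6, b:-6, d:-3, e:-2; rest ⊤}
  B6:   IN={a:-6, b:-6, d:-3, e:-2; rest ⊤}   OUT={a:-6, b:-6, e:-2; rest ⊤}
  B7:   IN={a:-6, b:-6, e:-2; rest ⊤}   OUT={a:-6, b:-6, e:-2; rest ⊤}

Merge at B6: IN[B6] = OUT[B5] = {a: -6, b: -6, c: ⊤, d: -3, e: -2, f: ⊤}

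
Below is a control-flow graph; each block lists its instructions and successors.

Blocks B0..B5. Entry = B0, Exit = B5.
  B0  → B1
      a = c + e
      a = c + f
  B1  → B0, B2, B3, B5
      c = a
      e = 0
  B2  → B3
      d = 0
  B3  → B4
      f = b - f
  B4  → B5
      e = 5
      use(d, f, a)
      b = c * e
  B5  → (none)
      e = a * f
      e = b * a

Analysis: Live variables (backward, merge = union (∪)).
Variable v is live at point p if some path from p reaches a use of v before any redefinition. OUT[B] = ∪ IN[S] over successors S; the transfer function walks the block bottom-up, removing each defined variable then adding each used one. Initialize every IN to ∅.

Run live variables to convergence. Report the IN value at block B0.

Answer: {b, c, d, e, f}

Derivation:
Per-block solution:
  B0:   IN={b, c, d, e, f}   OUT={a, b, d, f}
  B1:   IN={a, b, d, f}   OUT={a, b, c, d, e, f}
  B2:   IN={a, b, c, f}   OUT={a, b, c, d, f}
  B3:   IN={a, b, c, d, f}   OUT={a, c, d, f}
  B4:   IN={a, c, d, f}   OUT={a, b, f}
  B5:   IN={a, b, f}   OUT={}

Merge at B0: OUT[B0] = IN[B1] = {a, b, d, f}
Applying B0's transfer function to that OUT value gives IN[B0] (row B0 above).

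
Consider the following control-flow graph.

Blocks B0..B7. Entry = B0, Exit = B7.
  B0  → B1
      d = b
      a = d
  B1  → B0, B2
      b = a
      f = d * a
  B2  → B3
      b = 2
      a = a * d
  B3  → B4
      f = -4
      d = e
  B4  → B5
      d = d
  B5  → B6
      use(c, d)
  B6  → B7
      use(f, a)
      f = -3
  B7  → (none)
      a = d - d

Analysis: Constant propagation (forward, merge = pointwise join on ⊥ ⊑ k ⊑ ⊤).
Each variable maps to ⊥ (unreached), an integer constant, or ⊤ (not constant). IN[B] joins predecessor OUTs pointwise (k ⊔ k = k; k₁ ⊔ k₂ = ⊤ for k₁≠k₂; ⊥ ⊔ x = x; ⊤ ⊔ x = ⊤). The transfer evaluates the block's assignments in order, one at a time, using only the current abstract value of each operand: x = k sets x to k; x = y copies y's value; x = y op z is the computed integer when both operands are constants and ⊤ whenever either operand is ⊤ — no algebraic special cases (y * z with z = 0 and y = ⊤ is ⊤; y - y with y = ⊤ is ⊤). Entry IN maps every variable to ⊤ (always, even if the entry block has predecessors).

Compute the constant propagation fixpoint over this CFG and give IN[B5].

Fixpoint table:
  B0:  IN=(all ⊤)  OUT=(all ⊤)
  B1:  IN=(all ⊤)  OUT=(all ⊤)
  B2:  IN=(all ⊤)  OUT={b:2; rest ⊤}
  B3:  IN={b:2; rest ⊤}  OUT={b:2, f:-4; rest ⊤}
  B4:  IN={b:2, f:-4; rest ⊤}  OUT={b:2, f:-4; rest ⊤}
  B5:  IN={b:2, f:-4; rest ⊤}  OUT={b:2, f:-4; rest ⊤}
  B6:  IN={b:2, f:-4; rest ⊤}  OUT={b:2, f:-3; rest ⊤}
  B7:  IN={b:2, f:-3; rest ⊤}  OUT={b:2, f:-3; rest ⊤}

Merge at B5: IN[B5] = OUT[B4] = {a: ⊤, b: 2, c: ⊤, d: ⊤, e: ⊤, f: -4}

Answer: {a: ⊤, b: 2, c: ⊤, d: ⊤, e: ⊤, f: -4}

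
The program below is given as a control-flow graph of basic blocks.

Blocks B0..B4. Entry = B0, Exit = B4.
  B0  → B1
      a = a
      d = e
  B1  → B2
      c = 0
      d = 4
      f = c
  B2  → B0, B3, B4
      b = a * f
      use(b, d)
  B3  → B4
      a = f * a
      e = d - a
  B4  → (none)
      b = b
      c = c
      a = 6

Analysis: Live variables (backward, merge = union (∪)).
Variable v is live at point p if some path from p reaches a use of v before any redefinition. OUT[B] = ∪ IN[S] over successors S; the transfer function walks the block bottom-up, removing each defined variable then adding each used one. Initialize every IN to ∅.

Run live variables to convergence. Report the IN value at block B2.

Per-block solution:
  B0:   IN={a, e}   OUT={a, e}
  B1:   IN={a, e}   OUT={a, c, d, e, f}
  B2:   IN={a, c, d, e, f}   OUT={a, b, c, d, e, f}
  B3:   IN={a, b, c, d, f}   OUT={b, c}
  B4:   IN={b, c}   OUT={}

Merge at B2: OUT[B2] = IN[B0] ⊔ IN[B3] ⊔ IN[B4] = {a, b, c, d, e, f}
Applying B2's transfer function to that OUT value gives IN[B2] (row B2 above).

Answer: {a, c, d, e, f}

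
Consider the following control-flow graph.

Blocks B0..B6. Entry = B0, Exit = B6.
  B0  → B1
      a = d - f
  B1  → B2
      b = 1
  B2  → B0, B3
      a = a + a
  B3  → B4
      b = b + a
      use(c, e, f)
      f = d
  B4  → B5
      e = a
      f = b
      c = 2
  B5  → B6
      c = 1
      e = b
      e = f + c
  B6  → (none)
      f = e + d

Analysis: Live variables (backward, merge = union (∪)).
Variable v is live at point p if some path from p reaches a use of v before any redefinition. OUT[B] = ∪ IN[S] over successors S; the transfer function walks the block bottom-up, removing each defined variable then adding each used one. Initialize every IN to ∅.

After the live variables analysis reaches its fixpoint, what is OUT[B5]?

Answer: {d, e}

Trace:
Converged values:
  B0:  IN={c, d, e, f}  OUT={a, c, d, e, f}
  B1:  IN={a, c, d, e, f}  OUT={a, b, c, d, e, f}
  B2:  IN={a, b, c, d, e, f}  OUT={a, b, c, d, e, f}
  B3:  IN={a, b, c, d, e, f}  OUT={a, b, d}
  B4:  IN={a, b, d}  OUT={b, d, f}
  B5:  IN={b, d, f}  OUT={d, e}
  B6:  IN={d, e}  OUT={}

Merge at B5: OUT[B5] = IN[B6] = {d, e}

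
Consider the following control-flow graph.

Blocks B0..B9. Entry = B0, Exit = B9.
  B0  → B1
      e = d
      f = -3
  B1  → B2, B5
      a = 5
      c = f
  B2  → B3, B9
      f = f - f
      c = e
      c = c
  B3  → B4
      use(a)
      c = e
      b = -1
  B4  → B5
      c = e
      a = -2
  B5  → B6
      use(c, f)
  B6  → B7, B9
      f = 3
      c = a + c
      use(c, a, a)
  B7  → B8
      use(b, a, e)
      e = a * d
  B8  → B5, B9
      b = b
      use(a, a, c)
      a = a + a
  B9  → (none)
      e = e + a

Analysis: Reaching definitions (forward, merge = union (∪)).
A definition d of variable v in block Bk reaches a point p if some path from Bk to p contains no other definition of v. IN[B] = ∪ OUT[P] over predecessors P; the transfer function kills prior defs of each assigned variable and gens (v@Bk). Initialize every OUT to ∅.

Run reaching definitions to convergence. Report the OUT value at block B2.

Converged values:
  B0:   IN={}   OUT={e@B0, f@B0}
  B1:   IN={e@B0, f@B0}   OUT={a@B1, c@B1, e@B0, f@B0}
  B2:   IN={a@B1, c@B1, e@B0, f@B0}   OUT={a@B1, c@B2, e@B0, f@B2}
  B3:   IN={a@B1, c@B2, e@B0, f@B2}   OUT={a@B1, b@B3, c@B3, e@B0, f@B2}
  B4:   IN={a@B1, b@B3, c@B3, e@B0, f@B2}   OUT={a@B4, b@B3, c@B4, e@B0, f@B2}
  B5:   IN={a@B1, a@B4, a@B8, b@B3, b@B8, c@B1, c@B4, c@B6, e@B0, e@B7, f@B0, f@B2, f@B6}   OUT={a@B1, a@B4, a@B8, b@B3, b@B8, c@B1, c@B4, c@B6, e@B0, e@B7, f@B0, f@B2, f@B6}
  B6:   IN={a@B1, a@B4, a@B8, b@B3, b@B8, c@B1, c@B4, c@B6, e@B0, e@B7, f@B0, f@B2, f@B6}   OUT={a@B1, a@B4, a@B8, b@B3, b@B8, c@B6, e@B0, e@B7, f@B6}
  B7:   IN={a@B1, a@B4, a@B8, b@B3, b@B8, c@B6, e@B0, e@B7, f@B6}   OUT={a@B1, a@B4, a@B8, b@B3, b@B8, c@B6, e@B7, f@B6}
  B8:   IN={a@B1, a@B4, a@B8, b@B3, b@B8, c@B6, e@B7, f@B6}   OUT={a@B8, b@B8, c@B6, e@B7, f@B6}
  B9:   IN={a@B1, a@B4, a@B8, b@B3, b@B8, c@B2, c@B6, e@B0, e@B7, f@B2, f@B6}   OUT={a@B1, a@B4, a@B8, b@B3, b@B8, c@B2, c@B6, e@B9, f@B2, f@B6}

Merge at B2: IN[B2] = OUT[B1] = {a@B1, c@B1, e@B0, f@B0}
Applying B2's transfer function to that IN value gives OUT[B2] (row B2 above).

Answer: {a@B1, c@B2, e@B0, f@B2}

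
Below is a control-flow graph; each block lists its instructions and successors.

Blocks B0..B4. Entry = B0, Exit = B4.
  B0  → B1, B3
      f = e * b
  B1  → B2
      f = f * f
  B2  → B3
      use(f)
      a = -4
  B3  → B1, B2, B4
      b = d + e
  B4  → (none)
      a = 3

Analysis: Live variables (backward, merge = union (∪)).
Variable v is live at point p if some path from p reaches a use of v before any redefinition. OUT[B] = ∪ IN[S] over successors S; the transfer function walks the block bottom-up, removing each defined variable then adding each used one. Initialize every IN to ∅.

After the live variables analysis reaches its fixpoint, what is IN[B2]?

Answer: {d, e, f}

Derivation:
Fixpoint table:
  B0:  IN={b, d, e}  OUT={d, e, f}
  B1:  IN={d, e, f}  OUT={d, e, f}
  B2:  IN={d, e, f}  OUT={d, e, f}
  B3:  IN={d, e, f}  OUT={d, e, f}
  B4:  IN={}  OUT={}

Merge at B2: OUT[B2] = IN[B3] = {d, e, f}
Applying B2's transfer function to that OUT value gives IN[B2] (row B2 above).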